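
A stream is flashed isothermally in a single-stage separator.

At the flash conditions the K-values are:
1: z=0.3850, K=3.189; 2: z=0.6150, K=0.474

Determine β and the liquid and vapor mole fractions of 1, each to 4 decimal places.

Let β = V/F and solve Σ zᵢ(Kᵢ−1)/(1+β(Kᵢ−1)) = 0.
g(0) = ΣzᵢKᵢ − 1 = 0.5193 and g(1) = 1 − Σzᵢ/Kᵢ = -0.4182, so a root lies in (0, 1).
Binary case is linear: z₁(K₁−1)(1+β(K₂−1)) + z₂(K₂−1)(1+β(K₁−1)) = 0
⇒ β = [z₁(K₁−1)+z₂(K₂−1)] / [−(K₁−1)(K₂−1)] = 0.51927/1.15141 = 0.4510
Compositions from xᵢ = zᵢ/(1+β(Kᵢ−1)), yᵢ = Kᵢxᵢ:
  1: x = 0.1937, y = 0.6178
  2: x = 0.8063, y = 0.3822

β = 0.4510, x_1 = 0.1937, y_1 = 0.6178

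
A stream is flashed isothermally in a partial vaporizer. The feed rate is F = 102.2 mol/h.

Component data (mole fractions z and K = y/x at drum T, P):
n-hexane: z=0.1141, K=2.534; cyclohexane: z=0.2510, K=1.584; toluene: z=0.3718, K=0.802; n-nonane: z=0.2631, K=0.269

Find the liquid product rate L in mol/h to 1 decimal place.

L = 90.3 mol/h

Newton iteration, V/F⁰ = 0.38:
  V/F = 0.3800: g = -0.11537, g' = -0.4511 → V/F = 0.1242
  V/F = 0.1242: g = -0.00333, g' = -0.4492 → V/F = 0.1168
Converged at V/F = 0.1168.
Then V = V/F·F = 0.1168·102.2 = 11.9 mol/h and L = F − V = 90.3 mol/h.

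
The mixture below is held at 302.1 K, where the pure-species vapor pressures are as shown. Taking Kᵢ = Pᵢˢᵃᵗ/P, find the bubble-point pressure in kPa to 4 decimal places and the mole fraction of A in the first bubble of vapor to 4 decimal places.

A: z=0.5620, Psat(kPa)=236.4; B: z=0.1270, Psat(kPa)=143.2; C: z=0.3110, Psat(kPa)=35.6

At the bubble point ψ → 0, so ΣzᵢKᵢ = 1 with Kᵢ = Pᵢˢᵃᵗ/P ⇒ P = ΣzᵢPᵢˢᵃᵗ.
P = 0.5620·236.4 + 0.1270·143.2 + 0.3110·35.6 = 162.1148 kPa
yᵢ = zᵢPᵢˢᵃᵗ/P ⇒ y_A = 0.5620·236.4/162.1148 = 0.8195

Pbub = 162.1148 kPa, y_A = 0.8195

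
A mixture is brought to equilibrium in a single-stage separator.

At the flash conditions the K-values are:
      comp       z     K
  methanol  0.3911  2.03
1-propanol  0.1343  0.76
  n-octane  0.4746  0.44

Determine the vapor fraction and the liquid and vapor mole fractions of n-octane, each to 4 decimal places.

Newton–Raphson from ψ = 0.58:
  ψ = 0.5800: g = -0.17889, g' = -0.4995 → ψ = 0.2219
  ψ = 0.2219: g = -0.00963, g' = -0.4776 → ψ = 0.2017
  ψ = 0.2017: g = 0.00004, g' = -0.4821 → ψ = 0.2018
Converged at ψ = 0.2018.
Compositions from xᵢ = zᵢ/(1+ψ(Kᵢ−1)), yᵢ = Kᵢxᵢ:
  methanol: x = 0.3238, y = 0.6573
  1-propanol: x = 0.1411, y = 0.1073
  n-octane: x = 0.5351, y = 0.2354

ψ = 0.2018, x_n-octane = 0.5351, y_n-octane = 0.2354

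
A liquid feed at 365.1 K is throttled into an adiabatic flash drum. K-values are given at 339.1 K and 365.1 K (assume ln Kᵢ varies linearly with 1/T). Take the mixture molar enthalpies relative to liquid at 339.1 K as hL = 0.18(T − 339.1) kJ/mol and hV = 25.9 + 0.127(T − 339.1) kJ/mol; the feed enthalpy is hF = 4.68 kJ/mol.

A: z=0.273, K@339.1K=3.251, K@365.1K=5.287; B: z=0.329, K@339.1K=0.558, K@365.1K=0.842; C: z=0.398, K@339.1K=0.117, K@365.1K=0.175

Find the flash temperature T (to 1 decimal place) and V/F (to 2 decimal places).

T = 345.1 K, V/F = 0.14

Adiabatic flash: solve Rachford–Rice at each trial T, then check hF = ψ·hV(T) + (1−ψ)·hL(T).
  T = 339.1 K: K = (3.251, 0.558, 0.117), RR gives ψ = 0.074, H_out = 1.924 kJ/mol
  T = 365.1 K: K = (5.287, 0.842, 0.175), RR gives ψ = 0.315, H_out = 12.397 kJ/mol
  T = 352.1 K: K = (4.183, 0.691, 0.144), RR gives ψ = 0.208, H_out = 7.578 kJ/mol
  T = 345.6 K: K = (3.697, 0.622, 0.130), RR gives ψ = 0.146, H_out = 4.901 kJ/mol
  T = 342.4 K: K = (3.472, 0.590, 0.124), RR gives ψ = 0.112, H_out = 3.482 kJ/mol
  T = 344.0 K: K = (3.583, 0.606, 0.127), RR gives ψ = 0.129, H_out = 4.201 kJ/mol
Linear interpolation between T = 344.0 (H_out = 4.201) and T = 345.6 (H_out = 4.901) on hF = 4.68 gives T ≈ 345.1 K, at which ψ = 0.14.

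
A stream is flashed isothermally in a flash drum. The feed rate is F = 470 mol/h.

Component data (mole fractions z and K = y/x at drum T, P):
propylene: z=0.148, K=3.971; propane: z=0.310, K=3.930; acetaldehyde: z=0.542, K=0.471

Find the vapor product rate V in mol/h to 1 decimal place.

V = 320.4 mol/h

Iterate (Newton) starting at ψ = 0.51:
  ψ = 0.510: g = 0.1463, g' = -0.919 → ψ = 0.669
  ψ = 0.669: g = 0.0100, g' = -0.813 → ψ = 0.682
Converged at ψ = 0.682.
Then V = ψ·F = 0.6816·470 = 320.4 mol/h and L = F − V = 149.6 mol/h.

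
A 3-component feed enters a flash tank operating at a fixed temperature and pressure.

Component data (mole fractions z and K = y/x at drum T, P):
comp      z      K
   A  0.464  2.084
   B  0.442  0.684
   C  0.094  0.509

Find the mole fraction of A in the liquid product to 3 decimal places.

Material balance + equilibrium reduce to Σ zᵢ(Kᵢ−1)/(1+β(Kᵢ−1)) = 0.
Feasibility: ΣzᵢKᵢ = 1.317, Σzᵢ/Kᵢ = 1.054 — both > 1, two phases present.
Newton iteration, β⁰ = 0.5:
  β = 0.500: g = 0.0991, g' = -0.331 → β = 0.799
  β = 0.799: g = 0.0067, g' = -0.297 → β = 0.822
Converged at β = 0.822.
Compositions from xᵢ = zᵢ/(1+β(Kᵢ−1)), yᵢ = Kᵢxᵢ:
  A: x = 0.245, y = 0.511
  B: x = 0.597, y = 0.408
  C: x = 0.158, y = 0.080

x_A = 0.245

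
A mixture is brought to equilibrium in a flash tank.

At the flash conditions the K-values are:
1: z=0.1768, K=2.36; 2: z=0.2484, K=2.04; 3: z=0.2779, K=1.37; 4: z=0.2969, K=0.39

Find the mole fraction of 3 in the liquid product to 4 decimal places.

Material balance + equilibrium reduce to Σ zᵢ(Kᵢ−1)/(1+β(Kᵢ−1)) = 0.
Feasibility: ΣzᵢKᵢ = 1.4205, Σzᵢ/Kᵢ = 1.1608 — both > 1, two phases present.
Newton iteration, β⁰ = 0.37:
  β = 0.3700: g = 0.20305, g' = -0.4985 → β = 0.7773
  β = 0.7773: g = -0.00482, g' = -0.5819 → β = 0.7690
Converged at β = 0.7690.
Compositions from xᵢ = zᵢ/(1+β(Kᵢ−1)), yᵢ = Kᵢxᵢ:
  1: x = 0.0864, y = 0.2040
  2: x = 0.1380, y = 0.2816
  3: x = 0.2163, y = 0.2964
  4: x = 0.5592, y = 0.2181

x_3 = 0.2163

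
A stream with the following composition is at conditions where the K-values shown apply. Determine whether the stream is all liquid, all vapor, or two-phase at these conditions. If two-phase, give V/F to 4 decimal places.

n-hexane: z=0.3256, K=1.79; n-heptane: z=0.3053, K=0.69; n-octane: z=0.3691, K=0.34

all liquid

ΣzᵢKᵢ = 0.9190; Σzᵢ/Kᵢ = 1.7100.
Since ΣzᵢKᵢ < 1 the mixture is below its bubble point — single liquid phase.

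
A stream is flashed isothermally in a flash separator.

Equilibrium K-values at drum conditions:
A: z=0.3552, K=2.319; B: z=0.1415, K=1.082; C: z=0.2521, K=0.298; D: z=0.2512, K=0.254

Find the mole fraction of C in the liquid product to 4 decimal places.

x_C = 0.2800

Let ψ = V/F and solve Σ zᵢ(Kᵢ−1)/(1+ψ(Kᵢ−1)) = 0.
g(0) = ΣzᵢKᵢ − 1 = 0.1157 and g(1) = 1 − Σzᵢ/Kᵢ = -1.1189, so a root lies in (0, 1).
Newton iteration, ψ⁰ = 0.5:
  ψ = 0.5000: g = -0.27810, g' = -0.8758 → ψ = 0.1825
  ψ = 0.1825: g = -0.03084, g' = -0.7531 → ψ = 0.1415
  ψ = 0.1415: g = 0.00027, g' = -0.7677 → ψ = 0.1419
Converged at ψ = 0.1419.
Compositions from xᵢ = zᵢ/(1+ψ(Kᵢ−1)), yᵢ = Kᵢxᵢ:
  A: x = 0.2992, y = 0.6939
  B: x = 0.1399, y = 0.1513
  C: x = 0.2800, y = 0.0834
  D: x = 0.2809, y = 0.0714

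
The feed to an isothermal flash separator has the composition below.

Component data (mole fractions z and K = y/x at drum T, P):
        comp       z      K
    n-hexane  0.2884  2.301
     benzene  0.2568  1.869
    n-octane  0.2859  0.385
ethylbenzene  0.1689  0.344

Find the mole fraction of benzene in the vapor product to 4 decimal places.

Let ψ = V/F and solve Σ zᵢ(Kᵢ−1)/(1+ψ(Kᵢ−1)) = 0.
g(0) = ΣzᵢKᵢ − 1 = 0.3117 and g(1) = 1 − Σzᵢ/Kᵢ = -0.4963, so a root lies in (0, 1).
Iterate (Newton) starting at ψ = 0.47:
  ψ = 0.4700: g = -0.01622, g' = -0.6516 → ψ = 0.4451
  ψ = 0.4451: g = -0.00007, g' = -0.6466 → ψ = 0.4450
Converged at ψ = 0.4450.
Compositions from xᵢ = zᵢ/(1+ψ(Kᵢ−1)), yᵢ = Kᵢxᵢ:
  n-hexane: x = 0.1827, y = 0.4203
  benzene: x = 0.1852, y = 0.3461
  n-octane: x = 0.3936, y = 0.1515
  ethylbenzene: x = 0.2385, y = 0.0821

y_benzene = 0.3461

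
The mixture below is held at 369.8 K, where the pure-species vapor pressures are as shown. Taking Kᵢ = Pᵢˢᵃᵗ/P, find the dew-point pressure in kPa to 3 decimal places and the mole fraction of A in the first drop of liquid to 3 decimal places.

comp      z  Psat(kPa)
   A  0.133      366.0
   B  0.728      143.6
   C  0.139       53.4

At the dew point ψ → 1, so Σzᵢ/Kᵢ = 1 with Kᵢ = Pᵢˢᵃᵗ/P ⇒ 1/P = Σzᵢ/Pᵢˢᵃᵗ.
1/P = 0.133/366.0 + 0.728/143.6 + 0.139/53.4 = 0.008036 ⇒ P = 124.440 kPa
xᵢ = zᵢP/Pᵢˢᵃᵗ ⇒ x_A = 0.133·124.440/366.0 = 0.045

Pdew = 124.440 kPa, x_A = 0.045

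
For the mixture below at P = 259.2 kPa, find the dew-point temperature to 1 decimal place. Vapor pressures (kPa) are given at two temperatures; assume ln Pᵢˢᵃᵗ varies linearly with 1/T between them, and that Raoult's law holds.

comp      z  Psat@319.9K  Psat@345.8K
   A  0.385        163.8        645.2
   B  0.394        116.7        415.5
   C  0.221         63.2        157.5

Dew-point temperature: Σzᵢ·P/Pᵢˢᵃᵗ(T) = 1. Interpolate ln Pᵢˢᵃᵗ = aᵢ + bᵢ/T.
  T = 319.9 K: ΣzᵢP/Pᵢˢᵃᵗ = 2.3907
  T = 345.8 K: ΣzᵢP/Pᵢˢᵃᵗ = 0.7642
  T = 332.9 K: ΣzᵢP/Pᵢˢᵃᵗ = 1.3125
  T = 339.4 K: ΣzᵢP/Pᵢˢᵃᵗ = 0.9931
  T = 336.1 K: ΣzᵢP/Pᵢˢᵃᵗ = 1.1423
  T = 337.8 K: ΣzᵢP/Pᵢˢᵃᵗ = 1.0624
Interpolating between 337.8 K and 339.4 K gives T ≈ 339.2 K.

T = 339.2 K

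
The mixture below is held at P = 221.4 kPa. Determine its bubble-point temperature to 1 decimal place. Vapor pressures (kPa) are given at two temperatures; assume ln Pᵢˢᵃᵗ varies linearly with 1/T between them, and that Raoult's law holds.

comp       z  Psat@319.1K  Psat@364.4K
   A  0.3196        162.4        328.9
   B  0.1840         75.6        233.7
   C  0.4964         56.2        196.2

Bubble-point temperature: ΣzᵢPᵢˢᵃᵗ(T) = P. Interpolate ln Pᵢˢᵃᵗ = aᵢ + bᵢ/T.
  T = 319.1 K: ΣzᵢPᵢˢᵃᵗ = 93.71 kPa
  T = 364.4 K: ΣzᵢPᵢˢᵃᵗ = 245.51 kPa
  T = 341.8 K: ΣzᵢPᵢˢᵃᵗ = 155.50 kPa
  T = 353.1 K: ΣzᵢPᵢˢᵃᵗ = 196.47 kPa
  T = 358.8 K: ΣzᵢPᵢˢᵃᵗ = 220.14 kPa
  T = 361.6 K: ΣzᵢPᵢˢᵃᵗ = 232.55 kPa
Interpolating between 358.8 K and 361.6 K gives T ≈ 359.1 K.

T = 359.1 K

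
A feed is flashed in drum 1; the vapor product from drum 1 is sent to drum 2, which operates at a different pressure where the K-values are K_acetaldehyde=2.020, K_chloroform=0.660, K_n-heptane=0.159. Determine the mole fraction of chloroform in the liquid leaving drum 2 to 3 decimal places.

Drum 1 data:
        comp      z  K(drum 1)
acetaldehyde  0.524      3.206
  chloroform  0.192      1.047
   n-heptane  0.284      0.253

x_chloroform (drum 2) = 0.253

Drum 1:
Newton iteration, ψ₁⁰ = 0.5:
  ψ₁ = 0.500: g = 0.2199, g' = -0.981 → ψ₁ = 0.724
  ψ₁ = 0.724: g = -0.0084, g' = -1.130 → ψ₁ = 0.717
Converged at ψ₁ = 0.717.
Drum-1 compositions:
  acetaldehyde: x = 0.203, y = 0.651
  chloroform: x = 0.186, y = 0.194
  n-heptane: x = 0.611, y = 0.155
Drum-2 feed = drum-1 vapor: z₂ = (0.6509, 0.1945, 0.1546).
Drum 2:
Let ψ₂ = V/F and solve Σ zᵢ(Kᵢ−1)/(1+ψ₂(Kᵢ−1)) = 0.
Feasibility: ΣzᵢKᵢ = 1.468, Σzᵢ/Kᵢ = 1.589 — both > 1, two phases present.
Newton iteration, ψ₂⁰ = 0.5:
  ψ₂ = 0.500: g = 0.1356, g' = -0.655 → ψ₂ = 0.707
  ψ₂ = 0.707: g = -0.0220, g' = -0.933 → ψ₂ = 0.683
Converged at ψ₂ = 0.683.
  acetaldehyde: x = 0.384, y = 0.775
  chloroform: x = 0.253, y = 0.167
  n-heptane: x = 0.363, y = 0.058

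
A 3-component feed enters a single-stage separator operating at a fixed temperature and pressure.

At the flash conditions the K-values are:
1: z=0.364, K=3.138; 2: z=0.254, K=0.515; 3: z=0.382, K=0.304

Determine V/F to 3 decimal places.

V/F = 0.294

Rachford–Rice: g(V/F) = Σ zᵢ(Kᵢ−1)/(1+V/F(Kᵢ−1)) = 0.
Feasibility: ΣzᵢKᵢ = 1.389, Σzᵢ/Kᵢ = 1.866 — both > 1, two phases present.
Newton–Raphson from V/F = 0.48:
  V/F = 0.480: g = -0.1757, g' = -0.924 → V/F = 0.290
  V/F = 0.290: g = 0.0041, g' = -1.006 → V/F = 0.294
Converged at V/F = 0.294.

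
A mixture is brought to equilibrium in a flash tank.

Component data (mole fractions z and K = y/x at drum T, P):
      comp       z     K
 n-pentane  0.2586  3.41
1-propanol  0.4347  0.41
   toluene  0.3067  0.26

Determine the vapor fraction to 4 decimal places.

Rachford–Rice: g(ψ) = Σ zᵢ(Kᵢ−1)/(1+ψ(Kᵢ−1)) = 0.
Check two-phase: ΣzᵢKᵢ = 1.1398 > 1 and Σzᵢ/Kᵢ = 2.3157 > 1, so g(0) = 0.1398 > 0 and g(1) = -1.3157 < 0.
Newton iteration, ψ⁰ = 0.67:
  ψ = 0.6700: g = -0.63591, g' = -1.2942 → ψ = 0.1786
  ψ = 0.1786: g = -0.11255, g' = -1.1461 → ψ = 0.0804
  ψ = 0.0804: g = 0.01147, g' = -1.4105 → ψ = 0.0886
Converged at ψ = 0.0886.

ψ = 0.0886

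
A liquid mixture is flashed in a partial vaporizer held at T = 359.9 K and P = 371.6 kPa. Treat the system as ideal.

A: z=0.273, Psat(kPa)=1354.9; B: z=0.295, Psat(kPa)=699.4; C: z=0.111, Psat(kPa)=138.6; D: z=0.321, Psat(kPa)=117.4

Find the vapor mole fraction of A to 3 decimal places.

y_A = 0.400

Raoult's law: Kᵢ = Pᵢˢᵃᵗ/P = Pᵢˢᵃᵗ/371.6.
  K_A = 1354.9/371.6 = 3.64612, K_B = 699.4/371.6 = 1.88213, K_C = 138.6/371.6 = 0.37298, K_D = 117.4/371.6 = 0.31593
Newton iteration, β⁰ = 0.52:
  β = 0.520: g = 0.0383, g' = -0.904 → β = 0.562
Converged at β = 0.562.
Compositions from xᵢ = zᵢ/(1+β(Kᵢ−1)), yᵢ = Kᵢxᵢ:
  A: x = 0.110, y = 0.400
  B: x = 0.197, y = 0.371
  C: x = 0.171, y = 0.064
  D: x = 0.522, y = 0.165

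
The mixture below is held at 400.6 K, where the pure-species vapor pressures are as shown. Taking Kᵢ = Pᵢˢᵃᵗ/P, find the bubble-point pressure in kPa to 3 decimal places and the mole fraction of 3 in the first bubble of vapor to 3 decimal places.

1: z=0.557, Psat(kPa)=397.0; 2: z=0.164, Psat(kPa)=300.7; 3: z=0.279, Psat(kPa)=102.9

At the bubble point ψ → 0, so ΣzᵢKᵢ = 1 with Kᵢ = Pᵢˢᵃᵗ/P ⇒ P = ΣzᵢPᵢˢᵃᵗ.
P = 0.557·397.0 + 0.164·300.7 + 0.279·102.9 = 299.153 kPa
yᵢ = zᵢPᵢˢᵃᵗ/P ⇒ y_3 = 0.279·102.9/299.153 = 0.096

Pbub = 299.153 kPa, y_3 = 0.096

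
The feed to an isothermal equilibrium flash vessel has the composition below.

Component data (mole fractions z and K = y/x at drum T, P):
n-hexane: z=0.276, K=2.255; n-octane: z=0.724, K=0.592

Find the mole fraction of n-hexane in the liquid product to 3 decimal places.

Material balance + equilibrium reduce to Σ zᵢ(Kᵢ−1)/(1+V/F(Kᵢ−1)) = 0.
g(0) = ΣzᵢKᵢ − 1 = 0.051 and g(1) = 1 − Σzᵢ/Kᵢ = -0.345, so a root lies in (0, 1).
Binary case is linear: z₁(K₁−1)(1+V/F(K₂−1)) + z₂(K₂−1)(1+V/F(K₁−1)) = 0
⇒ V/F = [z₁(K₁−1)+z₂(K₂−1)] / [−(K₁−1)(K₂−1)] = 0.0510/0.5120 = 0.100
Compositions from xᵢ = zᵢ/(1+V/F(Kᵢ−1)), yᵢ = Kᵢxᵢ:
  n-hexane: x = 0.245, y = 0.553
  n-octane: x = 0.755, y = 0.447

x_n-hexane = 0.245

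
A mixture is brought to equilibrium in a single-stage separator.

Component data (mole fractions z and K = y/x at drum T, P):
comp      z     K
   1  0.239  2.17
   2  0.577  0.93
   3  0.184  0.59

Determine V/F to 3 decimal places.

Newton–Raphson from V/F = 0.5:
  V/F = 0.500: g = 0.0397, g' = -0.182 → V/F = 0.718
  V/F = 0.718: g = 0.0026, g' = -0.162 → V/F = 0.734
Converged at V/F = 0.734.

V/F = 0.734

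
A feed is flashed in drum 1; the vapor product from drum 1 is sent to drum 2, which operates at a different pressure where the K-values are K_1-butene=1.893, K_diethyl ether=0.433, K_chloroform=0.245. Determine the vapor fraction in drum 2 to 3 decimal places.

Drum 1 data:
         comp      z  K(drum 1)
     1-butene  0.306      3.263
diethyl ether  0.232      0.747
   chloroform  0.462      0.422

Drum 1:
Iterate (Newton) starting at ψ₁ = 0.5:
  ψ₁ = 0.500: g = -0.1179, g' = -0.670 → ψ₁ = 0.324
  ψ₁ = 0.324: g = 0.0071, g' = -0.773 → ψ₁ = 0.333
Converged at ψ₁ = 0.333.
Drum-1 compositions:
  1-butene: x = 0.174, y = 0.569
  diethyl ether: x = 0.253, y = 0.189
  chloroform: x = 0.572, y = 0.241
Drum-2 feed = drum-1 vapor: z₂ = (0.5693, 0.1893, 0.2415).
Drum 2:
Iterate (Newton) starting at ψ₂ = 0.5:
  ψ₂ = 0.500: g = -0.0912, g' = -0.691 → ψ₂ = 0.368
  ψ₂ = 0.368: g = -0.0054, g' = -0.618 → ψ₂ = 0.359
Converged at ψ₂ = 0.359.
  1-butene: x = 0.431, y = 0.816
  diethyl ether: x = 0.238, y = 0.103
  chloroform: x = 0.331, y = 0.081

V/F (drum 2) = 0.359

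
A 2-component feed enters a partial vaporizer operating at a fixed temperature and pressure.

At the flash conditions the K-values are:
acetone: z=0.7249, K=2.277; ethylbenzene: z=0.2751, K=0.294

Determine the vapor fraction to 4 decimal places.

ψ = 0.8113

Let ψ = V/F and solve Σ zᵢ(Kᵢ−1)/(1+ψ(Kᵢ−1)) = 0.
Check two-phase: ΣzᵢKᵢ = 1.7315 > 1 and Σzᵢ/Kᵢ = 1.2541 > 1, so g(0) = 0.7315 > 0 and g(1) = -0.2541 < 0.
Iterate (Newton) starting at ψ = 0.69:
  ψ = 0.6900: g = 0.11340, g' = -0.8554 → ψ = 0.8226
  ψ = 0.8226: g = -0.01177, g' = -1.0612 → ψ = 0.8115
  ψ = 0.8115: g = -0.00014, g' = -1.0368 → ψ = 0.8113
Converged at ψ = 0.8113.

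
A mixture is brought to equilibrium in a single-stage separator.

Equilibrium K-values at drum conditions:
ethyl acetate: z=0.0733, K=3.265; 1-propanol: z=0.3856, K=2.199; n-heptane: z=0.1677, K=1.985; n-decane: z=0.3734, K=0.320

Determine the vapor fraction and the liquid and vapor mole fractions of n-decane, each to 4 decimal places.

ψ = 0.6173, x_n-decane = 0.6436, y_n-decane = 0.2059

Iterate (Newton) starting at ψ = 0.53:
  ψ = 0.5300: g = 0.06968, g' = -0.7772 → ψ = 0.6197
  ψ = 0.6197: g = -0.00191, g' = -0.8260 → ψ = 0.6174
Converged at ψ = 0.6173.
Compositions from xᵢ = zᵢ/(1+ψ(Kᵢ−1)), yᵢ = Kᵢxᵢ:
  ethyl acetate: x = 0.0306, y = 0.0998
  1-propanol: x = 0.2216, y = 0.4873
  n-heptane: x = 0.1043, y = 0.2070
  n-decane: x = 0.6436, y = 0.2059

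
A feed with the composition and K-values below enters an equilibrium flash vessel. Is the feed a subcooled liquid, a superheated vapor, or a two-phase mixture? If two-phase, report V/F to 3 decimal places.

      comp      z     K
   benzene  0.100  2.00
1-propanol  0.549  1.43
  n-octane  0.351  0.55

ΣzᵢKᵢ = 1.178; Σzᵢ/Kᵢ = 1.072.
Both exceed 1, so a two-phase solution exists.
Material balance + equilibrium reduce to Σ zᵢ(Kᵢ−1)/(1+ψ(Kᵢ−1)) = 0.
Iterate (Newton) starting at ψ = 0.5:
  ψ = 0.500: g = 0.0572, g' = -0.232 → ψ = 0.747
  ψ = 0.747: g = -0.0020, g' = -0.252 → ψ = 0.739
Converged at ψ = 0.739.

two-phase, V/F = 0.739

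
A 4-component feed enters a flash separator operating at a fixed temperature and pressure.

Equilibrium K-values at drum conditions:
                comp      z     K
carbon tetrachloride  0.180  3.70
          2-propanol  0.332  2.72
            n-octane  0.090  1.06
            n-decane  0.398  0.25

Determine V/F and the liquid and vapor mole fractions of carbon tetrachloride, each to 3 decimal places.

V/F = 0.538, x_carbon tetrachloride = 0.073, y_carbon tetrachloride = 0.272

Material balance + equilibrium reduce to Σ zᵢ(Kᵢ−1)/(1+V/F(Kᵢ−1)) = 0.
Check two-phase: ΣzᵢKᵢ = 1.764 > 1 and Σzᵢ/Kᵢ = 1.848 > 1, so g(0) = 0.764 > 0 and g(1) = -0.848 < 0.
Iterate (Newton) starting at V/F = 0.59:
  V/F = 0.590: g = -0.0594, g' = -1.158 → V/F = 0.539
  V/F = 0.539: g = -0.0013, g' = -1.113 → V/F = 0.538
Converged at V/F = 0.538.
Compositions from xᵢ = zᵢ/(1+V/F(Kᵢ−1)), yᵢ = Kᵢxᵢ:
  carbon tetrachloride: x = 0.073, y = 0.272
  2-propanol: x = 0.172, y = 0.469
  n-octane: x = 0.087, y = 0.092
  n-decane: x = 0.667, y = 0.167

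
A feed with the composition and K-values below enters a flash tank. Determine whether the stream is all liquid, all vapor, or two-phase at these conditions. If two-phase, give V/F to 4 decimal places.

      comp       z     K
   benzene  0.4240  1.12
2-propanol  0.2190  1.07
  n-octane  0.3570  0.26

ΣzᵢKᵢ = 0.8020; Σzᵢ/Kᵢ = 1.9563.
Since ΣzᵢKᵢ < 1 the mixture is below its bubble point — single liquid phase.

all liquid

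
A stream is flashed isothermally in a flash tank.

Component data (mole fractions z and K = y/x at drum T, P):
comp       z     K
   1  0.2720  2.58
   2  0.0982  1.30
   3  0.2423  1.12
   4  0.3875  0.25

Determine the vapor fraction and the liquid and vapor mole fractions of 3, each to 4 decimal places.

ψ = 0.2587, x_3 = 0.2350, y_3 = 0.2632

Material balance + equilibrium reduce to Σ zᵢ(Kᵢ−1)/(1+ψ(Kᵢ−1)) = 0.
Check two-phase: ΣzᵢKᵢ = 1.1977 > 1 and Σzᵢ/Kᵢ = 1.9473 > 1, so g(0) = 0.1977 > 0 and g(1) = -0.9473 < 0.
Newton iteration, ψ⁰ = 0.37:
  ψ = 0.3700: g = -0.07668, g' = -0.6983 → ψ = 0.2602
  ψ = 0.2602: g = -0.00101, g' = -0.6884 → ψ = 0.2587
Converged at ψ = 0.2587.
Compositions from xᵢ = zᵢ/(1+ψ(Kᵢ−1)), yᵢ = Kᵢxᵢ:
  1: x = 0.1931, y = 0.4981
  2: x = 0.0911, y = 0.1185
  3: x = 0.2350, y = 0.2632
  4: x = 0.4808, y = 0.1202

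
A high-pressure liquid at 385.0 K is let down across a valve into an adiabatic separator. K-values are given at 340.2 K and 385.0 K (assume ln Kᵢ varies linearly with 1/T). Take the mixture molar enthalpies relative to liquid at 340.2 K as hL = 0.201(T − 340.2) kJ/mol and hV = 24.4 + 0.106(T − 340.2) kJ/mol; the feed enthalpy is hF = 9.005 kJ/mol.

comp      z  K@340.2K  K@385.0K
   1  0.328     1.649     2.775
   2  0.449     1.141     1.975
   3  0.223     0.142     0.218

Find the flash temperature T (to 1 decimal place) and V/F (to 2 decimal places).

T = 343.4 K, V/F = 0.35

Adiabatic flash: solve Rachford–Rice at each trial T, then check hF = ψ·hV(T) + (1−ψ)·hL(T).
  T = 340.2 K: K = (1.649, 1.141, 0.142), RR gives ψ = 0.252, H_out = 6.147 kJ/mol
  T = 385.0 K: K = (2.775, 1.975, 0.218), RR gives ψ = 0.816, H_out = 25.438 kJ/mol
  T = 362.6 K: K = (2.174, 1.527, 0.178), RR gives ψ = 0.651, H_out = 19.010 kJ/mol
  T = 351.4 K: K = (1.902, 1.326, 0.160), RR gives ψ = 0.510, H_out = 14.159 kJ/mol
  T = 345.8 K: K = (1.773, 1.232, 0.151), RR gives ψ = 0.404, H_out = 10.766 kJ/mol
  T = 343.0 K: K = (1.710, 1.186, 0.146), RR gives ψ = 0.335, H_out = 8.654 kJ/mol
  T = 344.4 K: K = (1.741, 1.209, 0.149), RR gives ψ = 0.371, H_out = 9.752 kJ/mol
Linear interpolation between T = 343.0 (H_out = 8.654) and T = 344.4 (H_out = 9.752) on hF = 9.005 gives T ≈ 343.4 K, at which ψ = 0.35.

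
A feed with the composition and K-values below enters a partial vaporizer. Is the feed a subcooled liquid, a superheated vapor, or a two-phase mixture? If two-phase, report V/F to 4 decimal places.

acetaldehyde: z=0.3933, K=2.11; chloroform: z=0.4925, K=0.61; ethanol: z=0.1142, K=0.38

two-phase, V/F = 0.3537

ΣzᵢKᵢ = 1.1737; Σzᵢ/Kᵢ = 1.2943.
Both exceed 1, so a two-phase solution exists.
Let ψ = V/F and solve Σ zᵢ(Kᵢ−1)/(1+ψ(Kᵢ−1)) = 0.
Iterate (Newton) starting at ψ = 0.5:
  ψ = 0.5000: g = -0.06047, g' = -0.4082 → ψ = 0.3519
  ψ = 0.3519: g = 0.00076, g' = -0.4230 → ψ = 0.3537
Converged at ψ = 0.3537.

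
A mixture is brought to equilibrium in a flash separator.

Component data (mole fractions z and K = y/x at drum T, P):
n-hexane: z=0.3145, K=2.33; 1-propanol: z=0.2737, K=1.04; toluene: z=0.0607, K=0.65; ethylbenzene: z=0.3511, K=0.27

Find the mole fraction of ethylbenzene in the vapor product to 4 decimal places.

y_ethylbenzene = 0.1139

Rachford–Rice: g(β) = Σ zᵢ(Kᵢ−1)/(1+β(Kᵢ−1)) = 0.
Feasibility: ΣzᵢKᵢ = 1.1517, Σzᵢ/Kᵢ = 1.7919 — both > 1, two phases present.
Newton–Raphson from β = 0.51:
  β = 0.5100: g = -0.17422, g' = -0.6838 → β = 0.2552
  β = 0.2552: g = -0.01520, g' = -0.6021 → β = 0.2300
Converged at β = 0.2300.
Compositions from xᵢ = zᵢ/(1+β(Kᵢ−1)), yᵢ = Kᵢxᵢ:
  n-hexane: x = 0.2408, y = 0.5611
  1-propanol: x = 0.2712, y = 0.2821
  toluene: x = 0.0660, y = 0.0429
  ethylbenzene: x = 0.4220, y = 0.1139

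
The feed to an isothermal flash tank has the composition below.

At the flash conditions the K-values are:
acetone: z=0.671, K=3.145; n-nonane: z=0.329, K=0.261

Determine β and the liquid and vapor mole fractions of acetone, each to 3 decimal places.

β = 0.755, x_acetone = 0.256, y_acetone = 0.806

Newton iteration, β⁰ = 0.5:
  β = 0.500: g = 0.3089, g' = -1.171 → β = 0.764
  β = 0.764: g = -0.0127, g' = -1.391 → β = 0.755
Converged at β = 0.755.
Compositions from xᵢ = zᵢ/(1+β(Kᵢ−1)), yᵢ = Kᵢxᵢ:
  acetone: x = 0.256, y = 0.806
  n-nonane: x = 0.744, y = 0.194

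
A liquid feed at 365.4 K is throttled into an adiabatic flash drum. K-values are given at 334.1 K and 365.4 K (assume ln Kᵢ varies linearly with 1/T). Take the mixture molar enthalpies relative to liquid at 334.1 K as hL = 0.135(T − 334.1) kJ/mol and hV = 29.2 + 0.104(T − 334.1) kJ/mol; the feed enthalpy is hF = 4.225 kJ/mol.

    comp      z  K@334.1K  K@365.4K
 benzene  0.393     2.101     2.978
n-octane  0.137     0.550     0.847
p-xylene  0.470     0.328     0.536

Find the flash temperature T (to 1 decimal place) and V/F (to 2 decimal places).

T = 336.9 K, V/F = 0.13

Adiabatic flash: solve Rachford–Rice at each trial T, then check hF = ψ·hV(T) + (1−ψ)·hL(T).
  T = 334.1 K: K = (2.101, 0.550, 0.328), RR gives ψ = 0.080, H_out = 2.333 kJ/mol
  T = 365.4 K: K = (2.978, 0.847, 0.536), RR gives ψ = 0.659, H_out = 22.830 kJ/mol
  T = 349.8 K: K = (2.522, 0.690, 0.424), RR gives ψ = 0.356, H_out = 12.334 kJ/mol
  T = 342.0 K: K = (2.308, 0.618, 0.374), RR gives ψ = 0.222, H_out = 7.486 kJ/mol
  T = 338.1 K: K = (2.205, 0.584, 0.351), RR gives ψ = 0.153, H_out = 4.998 kJ/mol
  T = 336.1 K: K = (2.153, 0.567, 0.339), RR gives ψ = 0.117, H_out = 3.684 kJ/mol
Linear interpolation between T = 336.1 (H_out = 3.684) and T = 338.1 (H_out = 4.998) on hF = 4.225 gives T ≈ 336.9 K, at which ψ = 0.13.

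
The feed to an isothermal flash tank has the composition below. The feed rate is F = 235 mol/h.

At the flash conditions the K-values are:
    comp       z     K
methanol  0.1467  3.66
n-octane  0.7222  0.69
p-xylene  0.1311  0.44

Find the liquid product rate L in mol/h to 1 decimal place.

L = 211.7 mol/h

Rachford–Rice: g(ψ) = Σ zᵢ(Kᵢ−1)/(1+ψ(Kᵢ−1)) = 0.
g(0) = ΣzᵢKᵢ − 1 = 0.0929 and g(1) = 1 − Σzᵢ/Kᵢ = -0.3847, so a root lies in (0, 1).
Newton–Raphson from ψ = 0.5:
  ψ = 0.5000: g = -0.19944, g' = -0.3677 → ψ = 0.0000
  ψ = 0.0000: g = 0.09292, g' = -1.1485 → ψ = 0.0809
  ψ = 0.0809: g = 0.01457, g' = -0.8210 → ψ = 0.0987
  ψ = 0.0987: g = 0.00045, g' = -0.7712 → ψ = 0.0992
Converged at ψ = 0.0992.
Then V = ψ·F = 0.0992·235 = 23.3 mol/h and L = F − V = 211.7 mol/h.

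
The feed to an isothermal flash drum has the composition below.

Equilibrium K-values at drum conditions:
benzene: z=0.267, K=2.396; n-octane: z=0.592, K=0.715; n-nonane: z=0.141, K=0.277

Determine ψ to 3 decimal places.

ψ = 0.186

Material balance + equilibrium reduce to Σ zᵢ(Kᵢ−1)/(1+ψ(Kᵢ−1)) = 0.
Feasibility: ΣzᵢKᵢ = 1.102, Σzᵢ/Kᵢ = 1.448 — both > 1, two phases present.
Newton iteration, ψ⁰ = 0.5:
  ψ = 0.500: g = -0.1369, g' = -0.427 → ψ = 0.179
  ψ = 0.179: g = 0.0033, g' = -0.484 → ψ = 0.186
Converged at ψ = 0.186.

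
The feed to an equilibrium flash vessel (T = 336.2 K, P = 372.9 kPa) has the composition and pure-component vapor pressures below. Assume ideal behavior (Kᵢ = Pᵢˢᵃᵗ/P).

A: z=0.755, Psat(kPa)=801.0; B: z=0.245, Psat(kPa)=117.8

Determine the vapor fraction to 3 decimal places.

ψ = 0.890

Raoult's law: Kᵢ = Pᵢˢᵃᵗ/P = Pᵢˢᵃᵗ/372.9.
  K_A = 801.0/372.9 = 2.14803, K_B = 117.8/372.9 = 0.31590
Iterate (Newton) starting at ψ = 0.35:
  ψ = 0.350: g = 0.3979, g' = -0.705 → ψ = 0.915
  ψ = 0.915: g = -0.0251, g' = -1.056 → ψ = 0.891
  ψ = 0.891: g = -0.0007, g' = -0.995 → ψ = 0.890
Converged at ψ = 0.890.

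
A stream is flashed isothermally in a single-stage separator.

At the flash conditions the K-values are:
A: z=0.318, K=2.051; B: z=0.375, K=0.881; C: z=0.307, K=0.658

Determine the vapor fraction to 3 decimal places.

Rachford–Rice: g(ψ) = Σ zᵢ(Kᵢ−1)/(1+ψ(Kᵢ−1)) = 0.
Feasibility: ΣzᵢKᵢ = 1.185, Σzᵢ/Kᵢ = 1.047 — both > 1, two phases present.
Newton iteration, ψ⁰ = 0.58:
  ψ = 0.580: g = 0.0287, g' = -0.198 → ψ = 0.725
  ψ = 0.725: g = 0.0012, g' = -0.183 → ψ = 0.732
Converged at ψ = 0.732.

ψ = 0.732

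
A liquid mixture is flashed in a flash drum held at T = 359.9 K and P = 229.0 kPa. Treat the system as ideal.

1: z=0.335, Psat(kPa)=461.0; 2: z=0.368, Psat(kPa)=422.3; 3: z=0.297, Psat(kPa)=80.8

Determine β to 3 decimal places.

Raoult's law: Kᵢ = Pᵢˢᵃᵗ/P = Pᵢˢᵃᵗ/229.0.
  K_1 = 461.0/229.0 = 2.01310, K_2 = 422.3/229.0 = 1.84410, K_3 = 80.8/229.0 = 0.35284
Newton iteration, β⁰ = 0.5:
  β = 0.500: g = 0.1596, g' = -0.553 → β = 0.789
  β = 0.789: g = -0.0173, g' = -0.719 → β = 0.764
Converged at β = 0.764.

β = 0.764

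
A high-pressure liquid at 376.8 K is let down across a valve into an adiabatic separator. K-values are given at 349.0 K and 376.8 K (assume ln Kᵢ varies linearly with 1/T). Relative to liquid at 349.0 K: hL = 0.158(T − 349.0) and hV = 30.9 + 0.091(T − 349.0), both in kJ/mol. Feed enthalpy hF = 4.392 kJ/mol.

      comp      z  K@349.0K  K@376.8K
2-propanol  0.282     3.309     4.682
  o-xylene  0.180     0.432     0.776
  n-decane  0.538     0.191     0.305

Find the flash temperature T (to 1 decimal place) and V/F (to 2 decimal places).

Adiabatic flash: solve Rachford–Rice at each trial T, then check hF = ψ·hV(T) + (1−ψ)·hL(T).
  T = 349.0 K: K = (3.309, 0.432, 0.191), RR gives ψ = 0.065, H_out = 2.020 kJ/mol
  T = 376.8 K: K = (4.682, 0.776, 0.305), RR gives ψ = 0.283, H_out = 12.609 kJ/mol
  T = 362.9 K: K = (3.962, 0.586, 0.244), RR gives ψ = 0.175, H_out = 7.454 kJ/mol
  T = 355.9 K: K = (3.625, 0.504, 0.216), RR gives ψ = 0.122, H_out = 4.789 kJ/mol
  T = 352.4 K: K = (3.463, 0.466, 0.203), RR gives ψ = 0.094, H_out = 3.407 kJ/mol
  T = 354.1 K: K = (3.541, 0.484, 0.209), RR gives ψ = 0.107, H_out = 4.083 kJ/mol
Linear interpolation between T = 354.1 (H_out = 4.083) and T = 355.9 (H_out = 4.789) on hF = 4.392 gives T ≈ 354.9 K, at which ψ = 0.11.

T = 354.9 K, V/F = 0.11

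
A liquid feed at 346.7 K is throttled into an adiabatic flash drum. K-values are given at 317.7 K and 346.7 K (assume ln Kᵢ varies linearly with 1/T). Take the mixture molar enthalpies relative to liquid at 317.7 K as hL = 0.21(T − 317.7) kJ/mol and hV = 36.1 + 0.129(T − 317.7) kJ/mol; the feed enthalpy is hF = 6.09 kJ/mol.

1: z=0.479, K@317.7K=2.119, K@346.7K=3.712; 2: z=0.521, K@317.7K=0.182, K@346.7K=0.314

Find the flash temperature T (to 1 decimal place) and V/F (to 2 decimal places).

T = 319.6 K, V/F = 0.16

Adiabatic flash: solve Rachford–Rice at each trial T, then check hF = ψ·hV(T) + (1−ψ)·hL(T).
  T = 317.7 K: K = (2.119, 0.182), RR gives ψ = 0.120, H_out = 4.331 kJ/mol
  T = 346.7 K: K = (3.712, 0.314), RR gives ψ = 0.506, H_out = 23.173 kJ/mol
  T = 332.2 K: K = (2.839, 0.242), RR gives ψ = 0.349, H_out = 15.219 kJ/mol
  T = 324.9 K: K = (2.458, 0.210), RR gives ψ = 0.249, H_out = 10.366 kJ/mol
  T = 321.3 K: K = (2.284, 0.196), RR gives ψ = 0.190, H_out = 7.557 kJ/mol
  T = 319.5 K: K = (2.201, 0.189), RR gives ψ = 0.157, H_out = 6.006 kJ/mol
Linear interpolation between T = 319.5 (H_out = 6.006) and T = 321.3 (H_out = 7.557) on hF = 6.09 gives T ≈ 319.6 K, at which ψ = 0.16.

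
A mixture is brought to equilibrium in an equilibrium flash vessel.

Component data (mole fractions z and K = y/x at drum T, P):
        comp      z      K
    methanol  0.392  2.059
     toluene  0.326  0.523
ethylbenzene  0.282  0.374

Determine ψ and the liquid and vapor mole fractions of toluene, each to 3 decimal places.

ψ = 0.143, x_toluene = 0.350, y_toluene = 0.183

Let ψ = V/F and solve Σ zᵢ(Kᵢ−1)/(1+ψ(Kᵢ−1)) = 0.
Check two-phase: ΣzᵢKᵢ = 1.083 > 1 and Σzᵢ/Kᵢ = 1.568 > 1, so g(0) = 0.083 > 0 and g(1) = -0.568 < 0.
Newton iteration, ψ⁰ = 0.5:
  ψ = 0.500: g = -0.1898, g' = -0.550 → ψ = 0.155
  ψ = 0.155: g = -0.0068, g' = -0.546 → ψ = 0.143
Converged at ψ = 0.143.
Compositions from xᵢ = zᵢ/(1+ψ(Kᵢ−1)), yᵢ = Kᵢxᵢ:
  methanol: x = 0.341, y = 0.701
  toluene: x = 0.350, y = 0.183
  ethylbenzene: x = 0.310, y = 0.116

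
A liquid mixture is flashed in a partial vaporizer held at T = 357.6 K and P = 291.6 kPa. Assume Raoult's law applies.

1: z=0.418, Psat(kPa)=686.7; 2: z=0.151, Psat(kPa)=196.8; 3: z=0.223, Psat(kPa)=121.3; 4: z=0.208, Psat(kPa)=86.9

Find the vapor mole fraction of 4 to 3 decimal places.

Raoult's law: Kᵢ = Pᵢˢᵃᵗ/P = Pᵢˢᵃᵗ/291.6.
  K_1 = 686.7/291.6 = 2.35494, K_2 = 196.8/291.6 = 0.67490, K_3 = 121.3/291.6 = 0.41598, K_4 = 86.9/291.6 = 0.29801
Rachford–Rice: g(β) = Σ zᵢ(Kᵢ−1)/(1+β(Kᵢ−1)) = 0.
Feasibility: ΣzᵢKᵢ = 1.241, Σzᵢ/Kᵢ = 1.635 — both > 1, two phases present.
Iterate (Newton) starting at β = 0.39:
  β = 0.390: g = -0.0554, g' = -0.671 → β = 0.308
Converged at β = 0.308.
Compositions from xᵢ = zᵢ/(1+β(Kᵢ−1)), yᵢ = Kᵢxᵢ:
  1: x = 0.295, y = 0.695
  2: x = 0.168, y = 0.113
  3: x = 0.272, y = 0.113
  4: x = 0.265, y = 0.079

y_4 = 0.079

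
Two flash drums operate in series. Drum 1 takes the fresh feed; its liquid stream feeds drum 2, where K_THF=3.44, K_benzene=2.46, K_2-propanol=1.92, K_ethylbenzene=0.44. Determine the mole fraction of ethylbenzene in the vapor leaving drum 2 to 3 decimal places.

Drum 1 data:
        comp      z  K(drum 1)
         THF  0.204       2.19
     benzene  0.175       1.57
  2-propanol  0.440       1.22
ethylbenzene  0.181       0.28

Drum 1:
Rachford–Rice: g(ψ₁) = Σ zᵢ(Kᵢ−1)/(1+ψ₁(Kᵢ−1)) = 0.
g(0) = ΣzᵢKᵢ − 1 = 0.309 and g(1) = 1 − Σzᵢ/Kᵢ = -0.212, so a root lies in (0, 1).
Newton iteration, ψ₁⁰ = 0.61:
  ψ₁ = 0.610: g = 0.0676, g' = -0.443 → ψ₁ = 0.763
  ψ₁ = 0.763: g = -0.0093, g' = -0.584 → ψ₁ = 0.747
  ψ₁ = 0.747: g = -0.0002, g' = -0.564 → ψ₁ = 0.746
Converged at ψ₁ = 0.746.
Drum-1 compositions:
  THF: x = 0.108, y = 0.237
  benzene: x = 0.123, y = 0.193
  2-propanol: x = 0.378, y = 0.461
  ethylbenzene: x = 0.391, y = 0.110
Drum-2 feed = drum-1 liquid: z₂ = (0.1080, 0.1228, 0.3779, 0.3912).
Drum 2:
Newton–Raphson from ψ₂ = 0.51:
  ψ₂ = 0.510: g = 0.1502, g' = -0.602 → ψ₂ = 0.759
  ψ₂ = 0.759: g = 0.0009, g' = -0.620 → ψ₂ = 0.761
Converged at ψ₂ = 0.761.
  THF: x = 0.038, y = 0.130
  benzene: x = 0.058, y = 0.143
  2-propanol: x = 0.222, y = 0.427
  ethylbenzene: x = 0.682, y = 0.300

y_ethylbenzene (drum 2) = 0.300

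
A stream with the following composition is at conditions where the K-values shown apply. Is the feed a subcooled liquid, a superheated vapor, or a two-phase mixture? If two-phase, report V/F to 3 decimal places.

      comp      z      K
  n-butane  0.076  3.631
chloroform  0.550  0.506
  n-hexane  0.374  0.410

ΣzᵢKᵢ = 0.708; Σzᵢ/Kᵢ = 2.020.
Since ΣzᵢKᵢ < 1 the mixture is below its bubble point — single liquid phase.

subcooled liquid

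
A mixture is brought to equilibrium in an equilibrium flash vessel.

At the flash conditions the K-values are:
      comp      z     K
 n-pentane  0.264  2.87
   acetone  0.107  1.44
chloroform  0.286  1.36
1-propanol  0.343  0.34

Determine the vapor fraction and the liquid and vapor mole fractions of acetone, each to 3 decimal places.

ψ = 0.569, x_acetone = 0.086, y_acetone = 0.123

Material balance + equilibrium reduce to Σ zᵢ(Kᵢ−1)/(1+ψ(Kᵢ−1)) = 0.
Feasibility: ΣzᵢKᵢ = 1.417, Σzᵢ/Kᵢ = 1.385 — both > 1, two phases present.
Iterate (Newton) starting at ψ = 0.41:
  ψ = 0.410: g = 0.0987, g' = -0.620 → ψ = 0.569
Converged at ψ = 0.569.
Compositions from xᵢ = zᵢ/(1+ψ(Kᵢ−1)), yᵢ = Kᵢxᵢ:
  n-pentane: x = 0.128, y = 0.367
  acetone: x = 0.086, y = 0.123
  chloroform: x = 0.237, y = 0.323
  1-propanol: x = 0.549, y = 0.187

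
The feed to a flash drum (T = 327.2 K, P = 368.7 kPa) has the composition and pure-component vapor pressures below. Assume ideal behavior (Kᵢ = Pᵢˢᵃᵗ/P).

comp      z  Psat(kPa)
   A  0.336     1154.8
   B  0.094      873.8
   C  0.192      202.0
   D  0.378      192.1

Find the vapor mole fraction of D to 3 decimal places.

y_D = 0.280

Raoult's law: Kᵢ = Pᵢˢᵃᵗ/P = Pᵢˢᵃᵗ/368.7.
  K_A = 1154.8/368.7 = 3.13209, K_B = 873.8/368.7 = 2.36995, K_C = 202.0/368.7 = 0.54787, K_D = 192.1/368.7 = 0.52102
Newton–Raphson from β = 0.57:
  β = 0.570: g = 0.0297, g' = -0.602 → β = 0.619
  β = 0.619: g = 0.0004, g' = -0.586 → β = 0.620
Converged at β = 0.620.
Compositions from xᵢ = zᵢ/(1+β(Kᵢ−1)), yᵢ = Kᵢxᵢ:
  A: x = 0.145, y = 0.453
  B: x = 0.051, y = 0.120
  C: x = 0.267, y = 0.146
  D: x = 0.538, y = 0.280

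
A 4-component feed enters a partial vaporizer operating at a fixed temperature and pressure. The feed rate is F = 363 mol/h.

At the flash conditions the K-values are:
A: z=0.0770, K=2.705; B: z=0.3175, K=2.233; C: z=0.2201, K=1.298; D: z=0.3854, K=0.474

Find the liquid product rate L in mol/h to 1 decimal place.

Let ψ = V/F and solve Σ zᵢ(Kᵢ−1)/(1+ψ(Kᵢ−1)) = 0.
Feasibility: ΣzᵢKᵢ = 1.3856, Σzᵢ/Kᵢ = 1.1533 — both > 1, two phases present.
Newton–Raphson from ψ = 0.41:
  ψ = 0.4100: g = 0.13728, g' = -0.4793 → ψ = 0.6964
  ψ = 0.6964: g = 0.00506, g' = -0.4654 → ψ = 0.7073
  ψ = 0.7073: g = -0.00001, g' = -0.4675 → ψ = 0.7072
Converged at ψ = 0.7072.
Then V = ψ·F = 0.7072·363 = 256.7 mol/h and L = F − V = 106.3 mol/h.

L = 106.3 mol/h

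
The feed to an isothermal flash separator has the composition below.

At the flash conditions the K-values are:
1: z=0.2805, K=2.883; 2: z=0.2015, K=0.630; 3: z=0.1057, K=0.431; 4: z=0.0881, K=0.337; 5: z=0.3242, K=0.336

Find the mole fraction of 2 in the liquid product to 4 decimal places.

x_2 = 0.2101

Newton iteration, V/F⁰ = 0.66:
  V/F = 0.6600: g = -0.44651, g' = -0.9091 → V/F = 0.1689
  V/F = 0.1689: g = -0.05354, g' = -0.8763 → V/F = 0.1078
  V/F = 0.1078: g = 0.00259, g' = -0.9668 → V/F = 0.1104
Converged at V/F = 0.1105.
Compositions from xᵢ = zᵢ/(1+V/F(Kᵢ−1)), yᵢ = Kᵢxᵢ:
  1: x = 0.2322, y = 0.6694
  2: x = 0.2101, y = 0.1324
  3: x = 0.1128, y = 0.0486
  4: x = 0.0951, y = 0.0320
  5: x = 0.3499, y = 0.1176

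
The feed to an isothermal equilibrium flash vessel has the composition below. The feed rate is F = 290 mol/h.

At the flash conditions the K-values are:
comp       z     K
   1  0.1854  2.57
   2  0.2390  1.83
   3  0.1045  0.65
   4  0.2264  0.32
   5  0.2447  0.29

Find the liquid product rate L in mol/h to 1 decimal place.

L = 243.5 mol/h

Rachford–Rice: g(ψ) = Σ zᵢ(Kᵢ−1)/(1+ψ(Kᵢ−1)) = 0.
Feasibility: ΣzᵢKᵢ = 1.1252, Σzᵢ/Kᵢ = 1.9148 — both > 1, two phases present.
Newton iteration, ψ⁰ = 0.5:
  ψ = 0.5000: g = -0.24369, g' = -0.7813 → ψ = 0.1881
  ψ = 0.1881: g = -0.01990, g' = -0.7122 → ψ = 0.1602
  ψ = 0.1602: g = 0.00015, g' = -0.7233 → ψ = 0.1604
Converged at ψ = 0.1604.
Then V = ψ·F = 0.1604·290 = 46.5 mol/h and L = F − V = 243.5 mol/h.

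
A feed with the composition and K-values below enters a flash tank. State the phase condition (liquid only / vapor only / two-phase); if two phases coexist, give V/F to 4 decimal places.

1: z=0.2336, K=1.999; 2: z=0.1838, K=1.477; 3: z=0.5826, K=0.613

ΣzᵢKᵢ = 1.0956; Σzᵢ/Kᵢ = 1.1917.
Both exceed 1, so a two-phase solution exists.
Rachford–Rice: g(ψ) = Σ zᵢ(Kᵢ−1)/(1+ψ(Kᵢ−1)) = 0.
Newton–Raphson from ψ = 0.5:
  ψ = 0.5000: g = -0.05314, g' = -0.2651 → ψ = 0.2995
  ψ = 0.2995: g = 0.00130, g' = -0.2818 → ψ = 0.3042
Converged at ψ = 0.3042.

two-phase, V/F = 0.3042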